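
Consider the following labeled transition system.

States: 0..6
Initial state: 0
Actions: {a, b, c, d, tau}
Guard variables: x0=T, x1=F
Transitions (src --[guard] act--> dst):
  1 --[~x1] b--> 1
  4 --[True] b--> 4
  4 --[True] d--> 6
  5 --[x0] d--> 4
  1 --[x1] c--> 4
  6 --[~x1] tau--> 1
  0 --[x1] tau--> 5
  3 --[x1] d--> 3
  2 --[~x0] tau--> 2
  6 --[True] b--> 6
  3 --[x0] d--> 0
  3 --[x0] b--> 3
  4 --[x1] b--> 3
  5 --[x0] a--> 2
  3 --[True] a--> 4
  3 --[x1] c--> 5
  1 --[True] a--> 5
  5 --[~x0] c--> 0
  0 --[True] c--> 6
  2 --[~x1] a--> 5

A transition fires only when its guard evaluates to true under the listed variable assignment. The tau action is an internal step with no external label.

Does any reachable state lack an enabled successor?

Answer: DEADLOCK-FREE

Trace:
Reach set: {0,1,2,4,5,6}
  0: c→6  [1 exit(s)]
  1: a→5  b→1  [2 exit(s)]
  2: a→5  [1 exit(s)]
  4: b→4  d→6  [2 exit(s)]
  5: a→2  d→4  [2 exit(s)]
  6: b→6  tau→1  [2 exit(s)]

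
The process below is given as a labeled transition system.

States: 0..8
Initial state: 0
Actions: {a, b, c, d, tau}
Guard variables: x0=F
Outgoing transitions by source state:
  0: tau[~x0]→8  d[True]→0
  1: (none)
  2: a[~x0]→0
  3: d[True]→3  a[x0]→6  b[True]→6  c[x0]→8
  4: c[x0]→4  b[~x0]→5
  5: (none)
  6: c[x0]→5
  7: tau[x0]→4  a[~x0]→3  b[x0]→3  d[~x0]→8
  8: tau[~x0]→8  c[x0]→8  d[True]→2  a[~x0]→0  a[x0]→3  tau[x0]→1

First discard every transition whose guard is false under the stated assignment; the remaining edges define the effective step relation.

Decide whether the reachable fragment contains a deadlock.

Answer: DEADLOCK-FREE

Working:
Reach set: {0,2,8}
  0: d→0  tau→8  [2 out]
  2: a→0  [1 out]
  8: a→0  d→2  tau→8  [3 out]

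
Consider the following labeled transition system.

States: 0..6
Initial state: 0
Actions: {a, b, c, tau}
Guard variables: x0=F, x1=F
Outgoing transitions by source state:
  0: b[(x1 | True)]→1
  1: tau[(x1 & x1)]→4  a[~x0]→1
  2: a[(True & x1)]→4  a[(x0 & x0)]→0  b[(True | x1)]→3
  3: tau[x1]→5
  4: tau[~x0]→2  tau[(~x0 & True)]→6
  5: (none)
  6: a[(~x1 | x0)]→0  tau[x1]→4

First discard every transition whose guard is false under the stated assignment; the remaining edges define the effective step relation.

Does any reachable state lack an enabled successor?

Answer: DEADLOCK-FREE

Analysis:
R = {0,1}
  0: b→1  [1 exit(s)]
  1: a→1  [1 exit(s)]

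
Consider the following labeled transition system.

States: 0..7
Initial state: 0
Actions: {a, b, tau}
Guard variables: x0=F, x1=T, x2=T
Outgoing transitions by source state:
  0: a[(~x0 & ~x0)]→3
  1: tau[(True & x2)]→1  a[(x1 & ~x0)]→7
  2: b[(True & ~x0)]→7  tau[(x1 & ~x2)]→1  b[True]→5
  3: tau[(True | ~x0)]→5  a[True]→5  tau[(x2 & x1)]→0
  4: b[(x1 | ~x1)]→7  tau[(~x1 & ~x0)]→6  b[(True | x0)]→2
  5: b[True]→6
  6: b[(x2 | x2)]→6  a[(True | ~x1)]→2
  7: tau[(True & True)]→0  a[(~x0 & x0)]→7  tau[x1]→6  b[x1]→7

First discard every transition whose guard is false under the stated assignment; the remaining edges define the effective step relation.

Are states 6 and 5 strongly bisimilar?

Bisimulation quotient by refinement:
  π0 = {{0,1,2,3,4,5,6,7}}
  π1 = {{0},{1,3},{2,4,5},{6},{7}}
  π2 = {{0},{1},{2,4},{3},{5},{6},{7}}
  π3 = {{0},{1},{2},{3},{4},{5},{6},{7}}
stable after 4 split(s): 8 block(s)
class of 6: {6}; class of 5: {5}

Answer: NOT BISIMILAR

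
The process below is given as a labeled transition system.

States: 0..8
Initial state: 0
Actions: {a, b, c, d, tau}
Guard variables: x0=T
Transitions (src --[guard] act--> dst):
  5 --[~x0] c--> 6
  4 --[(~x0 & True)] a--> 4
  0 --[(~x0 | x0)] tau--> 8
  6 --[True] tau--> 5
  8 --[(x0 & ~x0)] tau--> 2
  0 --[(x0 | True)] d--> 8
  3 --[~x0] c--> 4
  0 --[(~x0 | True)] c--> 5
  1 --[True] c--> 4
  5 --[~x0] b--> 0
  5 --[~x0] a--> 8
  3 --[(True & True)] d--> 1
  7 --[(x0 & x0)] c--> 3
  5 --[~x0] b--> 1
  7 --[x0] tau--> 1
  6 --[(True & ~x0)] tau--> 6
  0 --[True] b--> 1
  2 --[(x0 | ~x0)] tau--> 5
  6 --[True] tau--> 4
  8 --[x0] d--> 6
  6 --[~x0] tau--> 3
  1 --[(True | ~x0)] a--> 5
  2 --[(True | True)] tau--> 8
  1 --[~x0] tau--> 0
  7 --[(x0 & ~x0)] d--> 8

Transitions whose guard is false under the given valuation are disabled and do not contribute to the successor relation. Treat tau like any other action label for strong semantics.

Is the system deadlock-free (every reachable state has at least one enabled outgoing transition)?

Reachable = {0,1,4,5,6,8}
  0: b→1  c→5  d→8  tau→8  [4 out]
  1: a→5  c→4  [2 out]
  4: ∅  [no exit]
  5: ∅  [no exit]
  6: tau→4  tau→5  [2 out]
  8: d→6  [1 out]
witness 4: b·c

Answer: DEADLOCK at state 4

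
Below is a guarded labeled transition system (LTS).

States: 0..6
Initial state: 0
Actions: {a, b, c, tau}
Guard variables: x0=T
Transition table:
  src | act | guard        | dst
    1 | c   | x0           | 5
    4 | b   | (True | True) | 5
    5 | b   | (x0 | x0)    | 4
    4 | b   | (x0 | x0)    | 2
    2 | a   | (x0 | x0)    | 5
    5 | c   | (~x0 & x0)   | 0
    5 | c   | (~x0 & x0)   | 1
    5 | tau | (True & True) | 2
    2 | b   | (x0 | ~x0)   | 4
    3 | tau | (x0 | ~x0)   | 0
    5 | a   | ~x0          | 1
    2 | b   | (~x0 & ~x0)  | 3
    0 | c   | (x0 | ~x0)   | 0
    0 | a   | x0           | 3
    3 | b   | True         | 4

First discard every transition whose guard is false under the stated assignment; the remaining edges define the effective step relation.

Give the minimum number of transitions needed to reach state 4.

Breadth-first toward 4:
  depth 0: {0}
  depth 1: {3}
  depth 2: {4}
first hit 4 at d=2 via a·b

Answer: 2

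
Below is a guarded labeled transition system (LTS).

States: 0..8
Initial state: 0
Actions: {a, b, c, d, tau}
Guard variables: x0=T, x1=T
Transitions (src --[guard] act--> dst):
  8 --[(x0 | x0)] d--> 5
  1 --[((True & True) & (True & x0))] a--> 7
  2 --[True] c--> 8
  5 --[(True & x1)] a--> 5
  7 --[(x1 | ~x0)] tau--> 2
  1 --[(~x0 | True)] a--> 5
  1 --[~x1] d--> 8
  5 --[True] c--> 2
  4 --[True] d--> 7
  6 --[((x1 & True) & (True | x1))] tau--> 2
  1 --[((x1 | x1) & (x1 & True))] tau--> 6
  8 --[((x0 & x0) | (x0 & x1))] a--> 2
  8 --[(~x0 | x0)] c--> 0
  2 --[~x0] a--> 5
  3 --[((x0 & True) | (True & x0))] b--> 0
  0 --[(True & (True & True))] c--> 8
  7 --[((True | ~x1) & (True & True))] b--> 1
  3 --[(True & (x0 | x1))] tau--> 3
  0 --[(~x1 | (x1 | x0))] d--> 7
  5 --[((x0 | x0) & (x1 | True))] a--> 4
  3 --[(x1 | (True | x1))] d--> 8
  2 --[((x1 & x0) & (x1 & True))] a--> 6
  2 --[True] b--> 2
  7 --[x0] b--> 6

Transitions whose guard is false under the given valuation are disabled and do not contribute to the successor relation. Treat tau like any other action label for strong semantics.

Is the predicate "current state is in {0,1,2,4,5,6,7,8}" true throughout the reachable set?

Answer: INVARIANT HOLDS

Trace:
Safe = {0,1,2,4,5,6,7,8}
Reachable = {0,1,2,4,5,6,7,8}
  0: ✓
  1: ✓
  2: ✓
  4: ✓
  5: ✓
  6: ✓
  7: ✓
  8: ✓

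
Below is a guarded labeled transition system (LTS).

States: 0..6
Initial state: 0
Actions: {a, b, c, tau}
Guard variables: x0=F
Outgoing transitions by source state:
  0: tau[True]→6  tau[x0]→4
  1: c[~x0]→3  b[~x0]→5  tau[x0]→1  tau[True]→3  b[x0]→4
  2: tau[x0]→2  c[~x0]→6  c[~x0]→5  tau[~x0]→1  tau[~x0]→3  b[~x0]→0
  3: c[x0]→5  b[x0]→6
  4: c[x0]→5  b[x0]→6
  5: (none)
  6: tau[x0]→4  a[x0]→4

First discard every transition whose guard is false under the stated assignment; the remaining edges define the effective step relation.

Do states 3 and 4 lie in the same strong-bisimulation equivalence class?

Bisimulation quotient by refinement:
  π0 = {{0,1,2,3,4,5,6}}
  π1 = {{0},{1,2},{3,4,5,6}}
  π2 = {{0},{1},{2},{3,4,5,6}}
4 equivalence class(es) (converged in 3)
3∈{3,4,5,6}, 4∈{3,4,5,6}

Answer: BISIMILAR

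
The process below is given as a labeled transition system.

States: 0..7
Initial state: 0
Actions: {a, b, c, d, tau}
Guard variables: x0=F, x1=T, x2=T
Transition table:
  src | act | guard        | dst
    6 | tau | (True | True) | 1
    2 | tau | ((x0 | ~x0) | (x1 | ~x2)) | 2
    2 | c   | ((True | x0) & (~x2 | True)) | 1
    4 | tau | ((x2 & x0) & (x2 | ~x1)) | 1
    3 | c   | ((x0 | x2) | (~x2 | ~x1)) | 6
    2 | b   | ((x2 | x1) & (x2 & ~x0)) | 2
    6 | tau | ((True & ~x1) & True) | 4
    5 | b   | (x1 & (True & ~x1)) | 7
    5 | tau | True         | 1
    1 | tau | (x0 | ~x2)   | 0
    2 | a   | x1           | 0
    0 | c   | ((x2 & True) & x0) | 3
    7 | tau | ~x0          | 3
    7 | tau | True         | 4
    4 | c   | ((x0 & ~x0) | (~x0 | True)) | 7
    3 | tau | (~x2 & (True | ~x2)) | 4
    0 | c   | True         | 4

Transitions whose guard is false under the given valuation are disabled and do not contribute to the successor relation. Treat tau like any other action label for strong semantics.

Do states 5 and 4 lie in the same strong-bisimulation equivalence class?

Answer: NOT BISIMILAR

Trace:
Refine partition for ~:
  P[0] = {{0,1,2,3,4,5,6,7}}
  P[1] = {{0,3,4},{1},{2},{5,6,7}}
  P[2] = {{0},{1},{2},{3,4},{5,6},{7}}
  P[3] = {{0},{1},{2},{3},{4},{5,6},{7}}
Fixed point at round 4; 7 class(es).
5∈{5,6}, 4∈{4}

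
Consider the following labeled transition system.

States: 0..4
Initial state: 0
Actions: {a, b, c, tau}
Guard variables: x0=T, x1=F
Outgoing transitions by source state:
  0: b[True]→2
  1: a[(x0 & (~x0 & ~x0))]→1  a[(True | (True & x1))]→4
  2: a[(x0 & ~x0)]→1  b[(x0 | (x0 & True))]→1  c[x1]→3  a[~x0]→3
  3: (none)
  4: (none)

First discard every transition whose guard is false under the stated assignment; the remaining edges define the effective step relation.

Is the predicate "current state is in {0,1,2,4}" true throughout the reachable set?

Safe = {0,1,2,4}
Reach set: {0,1,2,4}
  0: safe
  1: safe
  2: safe
  4: safe

Answer: INVARIANT HOLDS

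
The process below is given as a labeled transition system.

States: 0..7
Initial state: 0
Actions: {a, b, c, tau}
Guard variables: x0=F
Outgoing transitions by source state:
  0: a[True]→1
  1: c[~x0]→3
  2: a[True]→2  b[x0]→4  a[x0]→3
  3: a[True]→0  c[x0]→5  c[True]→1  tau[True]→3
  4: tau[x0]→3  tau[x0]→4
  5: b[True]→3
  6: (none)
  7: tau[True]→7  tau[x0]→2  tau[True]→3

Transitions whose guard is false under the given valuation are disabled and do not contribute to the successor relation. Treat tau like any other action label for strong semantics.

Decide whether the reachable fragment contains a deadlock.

Reach set: {0,1,3}
  0: a→1  [deg 1]
  1: c→3  [deg 1]
  3: a→0  c→1  tau→3  [deg 3]

Answer: DEADLOCK-FREE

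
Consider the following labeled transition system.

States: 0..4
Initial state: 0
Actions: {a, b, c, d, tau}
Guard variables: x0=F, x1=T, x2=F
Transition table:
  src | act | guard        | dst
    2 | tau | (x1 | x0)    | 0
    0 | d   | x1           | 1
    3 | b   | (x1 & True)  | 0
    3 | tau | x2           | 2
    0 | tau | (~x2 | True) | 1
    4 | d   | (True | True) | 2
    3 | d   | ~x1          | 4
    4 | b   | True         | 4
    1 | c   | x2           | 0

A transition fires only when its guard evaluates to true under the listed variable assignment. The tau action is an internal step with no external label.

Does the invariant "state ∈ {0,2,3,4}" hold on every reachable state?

Answer: INVARIANT VIOLATED at state 1

Working:
Inv-set: {0,2,3,4}
Reach set: {0,1}
  0: ✓
  1: outside
counterexample path to 1: d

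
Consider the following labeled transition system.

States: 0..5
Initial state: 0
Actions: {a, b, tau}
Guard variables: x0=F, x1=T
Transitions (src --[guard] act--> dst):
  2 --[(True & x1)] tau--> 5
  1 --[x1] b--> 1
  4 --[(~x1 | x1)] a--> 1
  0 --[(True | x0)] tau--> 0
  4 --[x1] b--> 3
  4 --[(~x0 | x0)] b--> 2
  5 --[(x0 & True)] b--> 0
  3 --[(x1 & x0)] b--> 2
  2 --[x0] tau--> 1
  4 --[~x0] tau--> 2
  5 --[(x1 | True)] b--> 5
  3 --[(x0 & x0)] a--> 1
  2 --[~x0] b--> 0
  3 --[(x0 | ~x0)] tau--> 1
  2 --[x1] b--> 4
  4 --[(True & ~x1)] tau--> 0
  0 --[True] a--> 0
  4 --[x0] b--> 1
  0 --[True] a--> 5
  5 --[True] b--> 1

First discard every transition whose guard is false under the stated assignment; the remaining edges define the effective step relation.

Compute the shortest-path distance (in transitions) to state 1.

Answer: 2

Working:
Layered search for 1:
  L0 = {0}
  L1 = {5}
  L2 = {1}
first hit 1 at d=2 via a·b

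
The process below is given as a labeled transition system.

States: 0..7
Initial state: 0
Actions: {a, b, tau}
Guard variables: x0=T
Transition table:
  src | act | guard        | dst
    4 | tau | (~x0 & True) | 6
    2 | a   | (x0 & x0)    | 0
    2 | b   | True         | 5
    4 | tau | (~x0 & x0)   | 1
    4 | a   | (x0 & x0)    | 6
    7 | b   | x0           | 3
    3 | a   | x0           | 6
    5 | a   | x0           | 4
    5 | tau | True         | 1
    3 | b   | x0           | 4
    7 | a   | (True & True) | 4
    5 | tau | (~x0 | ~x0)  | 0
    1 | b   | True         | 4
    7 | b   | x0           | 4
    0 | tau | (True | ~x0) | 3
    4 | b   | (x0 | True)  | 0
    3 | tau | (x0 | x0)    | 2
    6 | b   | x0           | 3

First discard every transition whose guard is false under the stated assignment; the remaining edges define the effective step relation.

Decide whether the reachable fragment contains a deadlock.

Answer: DEADLOCK-FREE

Trace:
Reach set: {0,1,2,3,4,5,6}
  0: tau→3  [deg 1]
  1: b→4  [deg 1]
  2: a→0  b→5  [deg 2]
  3: a→6  b→4  tau→2  [deg 3]
  4: a→6  b→0  [deg 2]
  5: a→4  tau→1  [deg 2]
  6: b→3  [deg 1]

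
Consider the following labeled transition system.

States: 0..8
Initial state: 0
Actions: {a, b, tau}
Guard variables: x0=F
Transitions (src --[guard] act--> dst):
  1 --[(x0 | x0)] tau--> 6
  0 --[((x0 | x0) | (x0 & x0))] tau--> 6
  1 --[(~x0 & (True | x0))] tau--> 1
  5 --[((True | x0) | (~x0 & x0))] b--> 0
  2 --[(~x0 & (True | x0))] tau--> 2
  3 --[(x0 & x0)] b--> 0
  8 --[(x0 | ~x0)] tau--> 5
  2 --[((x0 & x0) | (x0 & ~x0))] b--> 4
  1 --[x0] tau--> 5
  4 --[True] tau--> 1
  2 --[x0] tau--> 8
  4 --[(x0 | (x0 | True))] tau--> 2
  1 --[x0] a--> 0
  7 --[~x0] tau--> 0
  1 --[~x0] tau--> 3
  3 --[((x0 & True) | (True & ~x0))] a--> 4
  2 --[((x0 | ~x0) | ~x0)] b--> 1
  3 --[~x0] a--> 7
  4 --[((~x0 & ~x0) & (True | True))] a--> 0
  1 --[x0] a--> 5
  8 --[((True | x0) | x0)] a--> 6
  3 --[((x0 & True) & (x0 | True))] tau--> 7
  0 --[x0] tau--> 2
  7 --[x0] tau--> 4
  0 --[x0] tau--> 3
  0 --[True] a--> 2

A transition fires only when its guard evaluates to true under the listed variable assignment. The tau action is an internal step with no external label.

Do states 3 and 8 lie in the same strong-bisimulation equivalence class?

Bisimulation quotient by refinement:
  π0 = {{0,1,2,3,4,5,6,7,8}}
  π1 = {{0,3},{1,7},{2},{4,8},{5},{6}}
  π2 = {{0},{1},{2},{3},{4},{5},{6},{7},{8}}
Fixed point at round 3; 9 class(es).
3∈{3}, 8∈{8}

Answer: NOT BISIMILAR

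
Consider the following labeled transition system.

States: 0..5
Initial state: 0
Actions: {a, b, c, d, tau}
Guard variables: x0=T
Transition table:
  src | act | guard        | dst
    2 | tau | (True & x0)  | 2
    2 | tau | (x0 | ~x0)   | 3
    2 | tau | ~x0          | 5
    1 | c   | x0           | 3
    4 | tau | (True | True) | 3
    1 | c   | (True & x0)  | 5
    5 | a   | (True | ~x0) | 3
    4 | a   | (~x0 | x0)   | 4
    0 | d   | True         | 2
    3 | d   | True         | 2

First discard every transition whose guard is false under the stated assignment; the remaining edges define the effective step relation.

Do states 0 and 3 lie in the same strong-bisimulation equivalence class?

Answer: BISIMILAR

Working:
Refine partition for ~:
  P[0] = {{0,1,2,3,4,5}}
  P[1] = {{0,3},{1},{2},{4},{5}}
stable after 2 split(s): 5 block(s)
[0]={0,3}  [3]={0,3}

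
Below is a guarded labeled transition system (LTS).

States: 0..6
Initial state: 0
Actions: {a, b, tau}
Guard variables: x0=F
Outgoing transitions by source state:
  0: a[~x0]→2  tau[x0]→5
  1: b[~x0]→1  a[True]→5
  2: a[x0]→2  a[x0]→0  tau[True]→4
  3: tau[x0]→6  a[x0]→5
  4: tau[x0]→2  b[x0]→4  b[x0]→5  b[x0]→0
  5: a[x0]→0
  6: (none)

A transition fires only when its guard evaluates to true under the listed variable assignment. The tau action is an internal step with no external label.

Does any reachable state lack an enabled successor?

Answer: DEADLOCK at state 4

Trace:
Reachable = {0,2,4}
  0: a→2  [1 exit(s)]
  2: tau→4  [1 exit(s)]
  4: ∅  [STUCK]
witness 4: a·tau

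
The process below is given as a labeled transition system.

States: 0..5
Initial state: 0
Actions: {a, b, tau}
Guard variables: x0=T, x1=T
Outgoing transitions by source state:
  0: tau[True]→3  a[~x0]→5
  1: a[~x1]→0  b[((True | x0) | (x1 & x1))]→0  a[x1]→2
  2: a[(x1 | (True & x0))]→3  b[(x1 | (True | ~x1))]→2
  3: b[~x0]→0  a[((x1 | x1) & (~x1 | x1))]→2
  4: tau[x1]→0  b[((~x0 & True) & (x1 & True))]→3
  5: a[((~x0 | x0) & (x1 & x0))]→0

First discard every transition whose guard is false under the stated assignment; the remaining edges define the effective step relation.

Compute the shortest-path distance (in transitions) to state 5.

BFS to 5:
  depth 0: {0}
  depth 1: {3}
  depth 2: {2}
5 never appears.

Answer: UNREACHABLE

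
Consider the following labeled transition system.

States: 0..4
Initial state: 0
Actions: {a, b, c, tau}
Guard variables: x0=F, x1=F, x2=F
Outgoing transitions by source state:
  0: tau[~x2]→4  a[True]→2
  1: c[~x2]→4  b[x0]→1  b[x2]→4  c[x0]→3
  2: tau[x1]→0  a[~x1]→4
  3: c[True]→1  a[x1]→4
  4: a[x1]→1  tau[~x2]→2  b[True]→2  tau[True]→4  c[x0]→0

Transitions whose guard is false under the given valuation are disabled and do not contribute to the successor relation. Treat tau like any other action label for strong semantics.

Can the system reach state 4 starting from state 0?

Answer: REACHABLE

Trace:
After dropping false guards: 8 live edges.
Layer 0: {0}
Layer 1: {2,4}  now seen {0,2,4}
Reachable = {0,2,4}
witness 4: tau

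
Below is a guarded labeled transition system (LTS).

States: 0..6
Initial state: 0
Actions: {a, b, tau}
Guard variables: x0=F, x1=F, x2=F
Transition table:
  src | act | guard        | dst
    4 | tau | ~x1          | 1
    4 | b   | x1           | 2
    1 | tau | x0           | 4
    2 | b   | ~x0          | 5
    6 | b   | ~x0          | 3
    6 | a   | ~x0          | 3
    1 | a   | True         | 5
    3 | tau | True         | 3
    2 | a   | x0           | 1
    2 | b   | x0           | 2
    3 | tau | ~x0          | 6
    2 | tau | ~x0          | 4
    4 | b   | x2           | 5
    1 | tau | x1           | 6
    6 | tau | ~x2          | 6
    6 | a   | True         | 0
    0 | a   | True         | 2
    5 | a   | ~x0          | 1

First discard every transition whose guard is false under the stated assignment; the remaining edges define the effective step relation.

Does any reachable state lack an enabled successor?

Reach set: {0,1,2,4,5}
  0: a→2  [deg 1]
  1: a→5  [deg 1]
  2: b→5  tau→4  [deg 2]
  4: tau→1  [deg 1]
  5: a→1  [deg 1]

Answer: DEADLOCK-FREE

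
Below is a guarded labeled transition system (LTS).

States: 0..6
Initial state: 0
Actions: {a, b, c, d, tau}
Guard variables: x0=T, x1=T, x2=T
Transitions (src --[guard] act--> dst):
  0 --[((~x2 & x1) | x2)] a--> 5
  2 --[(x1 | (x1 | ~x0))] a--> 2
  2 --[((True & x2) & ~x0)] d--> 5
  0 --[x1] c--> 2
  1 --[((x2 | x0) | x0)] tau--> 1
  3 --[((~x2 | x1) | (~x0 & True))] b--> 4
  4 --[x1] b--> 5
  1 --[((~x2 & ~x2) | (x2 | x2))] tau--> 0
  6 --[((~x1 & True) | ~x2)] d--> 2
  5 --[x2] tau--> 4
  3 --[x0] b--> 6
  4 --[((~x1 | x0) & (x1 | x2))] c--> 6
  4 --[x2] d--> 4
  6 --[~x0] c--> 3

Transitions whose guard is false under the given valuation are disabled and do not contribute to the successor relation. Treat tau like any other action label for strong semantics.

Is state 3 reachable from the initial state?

Answer: UNREACHABLE

Trace:
Guard filter leaves 11 enabled edge(s).
Layer 0: {0}
Layer 1: {2,5}  now seen {0,2,5}
Layer 2: {4}  now seen {0,2,4,5}
Layer 3: {6}  now seen {0,2,4,5,6}
R = {0,2,4,5,6}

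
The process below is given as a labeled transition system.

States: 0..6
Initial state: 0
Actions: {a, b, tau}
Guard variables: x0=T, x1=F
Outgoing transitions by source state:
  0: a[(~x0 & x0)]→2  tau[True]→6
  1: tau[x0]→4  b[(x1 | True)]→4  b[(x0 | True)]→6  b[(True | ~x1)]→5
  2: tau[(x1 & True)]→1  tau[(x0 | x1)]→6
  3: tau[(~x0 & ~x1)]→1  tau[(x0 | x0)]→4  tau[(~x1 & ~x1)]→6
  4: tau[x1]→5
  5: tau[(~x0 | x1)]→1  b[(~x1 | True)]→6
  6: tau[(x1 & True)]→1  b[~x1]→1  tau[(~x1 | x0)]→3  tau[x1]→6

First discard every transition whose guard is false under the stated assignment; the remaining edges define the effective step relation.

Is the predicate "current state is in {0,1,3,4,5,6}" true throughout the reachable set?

Safe = {0,1,3,4,5,6}
Reachable = {0,1,3,4,5,6}
  0: safe
  1: safe
  3: safe
  4: safe
  5: safe
  6: safe

Answer: INVARIANT HOLDS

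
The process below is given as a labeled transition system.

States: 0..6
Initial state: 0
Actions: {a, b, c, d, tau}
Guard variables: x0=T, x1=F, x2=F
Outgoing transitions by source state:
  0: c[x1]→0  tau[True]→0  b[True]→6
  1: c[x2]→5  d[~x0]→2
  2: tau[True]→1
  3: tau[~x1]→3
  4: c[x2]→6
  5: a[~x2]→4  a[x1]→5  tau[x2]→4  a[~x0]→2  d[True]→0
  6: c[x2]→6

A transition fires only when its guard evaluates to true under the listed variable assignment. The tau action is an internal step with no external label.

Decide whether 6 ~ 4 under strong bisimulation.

Answer: BISIMILAR

Working:
Bisimulation quotient by refinement:
  P[0] = {{0,1,2,3,4,5,6}}
  P[1] = {{0},{1,4,6},{2,3},{5}}
  P[2] = {{0},{1,4,6},{2},{3},{5}}
Fixed point at round 3; 5 class(es).
class of 6: {1,4,6}; class of 4: {1,4,6}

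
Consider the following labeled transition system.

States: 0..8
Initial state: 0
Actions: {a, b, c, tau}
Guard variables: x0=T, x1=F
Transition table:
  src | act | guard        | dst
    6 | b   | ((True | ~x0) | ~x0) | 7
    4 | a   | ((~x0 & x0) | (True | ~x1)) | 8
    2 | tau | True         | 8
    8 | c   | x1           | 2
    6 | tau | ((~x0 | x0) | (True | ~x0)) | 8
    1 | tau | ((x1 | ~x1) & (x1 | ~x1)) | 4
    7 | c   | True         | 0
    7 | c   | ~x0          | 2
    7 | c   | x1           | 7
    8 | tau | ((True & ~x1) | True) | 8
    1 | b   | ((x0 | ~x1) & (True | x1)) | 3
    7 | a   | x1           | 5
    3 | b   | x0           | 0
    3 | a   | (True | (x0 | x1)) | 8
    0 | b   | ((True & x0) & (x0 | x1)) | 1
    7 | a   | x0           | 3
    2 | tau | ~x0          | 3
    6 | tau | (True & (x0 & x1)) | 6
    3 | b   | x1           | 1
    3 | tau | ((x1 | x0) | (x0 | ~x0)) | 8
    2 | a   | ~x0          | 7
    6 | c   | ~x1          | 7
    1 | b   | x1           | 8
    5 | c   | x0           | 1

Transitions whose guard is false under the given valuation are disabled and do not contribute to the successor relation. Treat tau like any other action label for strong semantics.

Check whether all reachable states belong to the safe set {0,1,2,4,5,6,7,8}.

Answer: INVARIANT VIOLATED at state 3

Trace:
Allowed set {0,1,2,4,5,6,7,8}
Reach set: {0,1,3,4,8}
  0: ✓
  1: ✓
  3: VIOLATES
  4: ✓
  8: ✓
counterexample path to 3: b·b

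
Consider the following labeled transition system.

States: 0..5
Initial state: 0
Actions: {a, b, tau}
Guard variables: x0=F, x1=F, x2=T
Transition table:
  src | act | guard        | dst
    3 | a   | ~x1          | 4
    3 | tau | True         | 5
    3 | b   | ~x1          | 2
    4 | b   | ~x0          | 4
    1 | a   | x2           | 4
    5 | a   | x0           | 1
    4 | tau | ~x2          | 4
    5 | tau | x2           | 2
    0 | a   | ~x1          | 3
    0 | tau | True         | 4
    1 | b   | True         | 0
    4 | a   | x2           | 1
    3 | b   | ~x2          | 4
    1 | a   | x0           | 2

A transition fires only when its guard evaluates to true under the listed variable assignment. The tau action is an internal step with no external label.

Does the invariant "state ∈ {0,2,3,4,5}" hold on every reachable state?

Inv-set: {0,2,3,4,5}
R = {0,1,2,3,4,5}
  0: safe
  1: outside
  2: safe
  3: safe
  4: safe
  5: safe
reach 1 via tau·a — violates

Answer: INVARIANT VIOLATED at state 1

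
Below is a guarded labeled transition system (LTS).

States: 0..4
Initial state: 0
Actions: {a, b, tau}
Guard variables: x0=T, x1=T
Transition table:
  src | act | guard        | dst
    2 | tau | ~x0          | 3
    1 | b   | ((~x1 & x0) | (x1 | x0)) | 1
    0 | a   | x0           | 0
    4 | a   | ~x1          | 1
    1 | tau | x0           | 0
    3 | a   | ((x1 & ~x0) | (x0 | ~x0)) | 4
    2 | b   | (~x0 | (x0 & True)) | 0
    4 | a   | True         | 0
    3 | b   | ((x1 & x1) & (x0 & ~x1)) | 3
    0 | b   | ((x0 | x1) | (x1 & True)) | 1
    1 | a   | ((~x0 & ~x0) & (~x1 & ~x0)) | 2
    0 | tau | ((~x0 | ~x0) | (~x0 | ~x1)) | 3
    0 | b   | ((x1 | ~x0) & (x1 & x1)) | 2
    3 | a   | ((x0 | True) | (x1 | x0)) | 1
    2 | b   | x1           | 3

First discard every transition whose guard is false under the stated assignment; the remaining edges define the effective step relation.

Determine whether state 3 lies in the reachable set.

Answer: REACHABLE

Trace:
After dropping false guards: 10 live edges.
Layer 0: {0}
Layer 1: {1,2}  cumulative {0,1,2}
Layer 2: {3}  cumulative {0,1,2,3}
Layer 3: {4}  cumulative {0,1,2,3,4}
R = {0,1,2,3,4}
Path to 3: b·b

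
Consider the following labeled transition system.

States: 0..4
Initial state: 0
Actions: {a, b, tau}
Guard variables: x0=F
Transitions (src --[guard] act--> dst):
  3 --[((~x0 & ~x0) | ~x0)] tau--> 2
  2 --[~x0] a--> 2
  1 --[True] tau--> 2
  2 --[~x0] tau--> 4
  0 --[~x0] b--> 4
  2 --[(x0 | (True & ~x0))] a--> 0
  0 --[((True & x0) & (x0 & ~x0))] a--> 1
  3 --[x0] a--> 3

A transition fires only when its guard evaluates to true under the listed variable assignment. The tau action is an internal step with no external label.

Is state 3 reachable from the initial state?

Answer: UNREACHABLE

Trace:
Guard filter leaves 6 enabled edge(s).
depth 0: {0}
depth 1: {4}  total {0,4}
Reach set: {0,4}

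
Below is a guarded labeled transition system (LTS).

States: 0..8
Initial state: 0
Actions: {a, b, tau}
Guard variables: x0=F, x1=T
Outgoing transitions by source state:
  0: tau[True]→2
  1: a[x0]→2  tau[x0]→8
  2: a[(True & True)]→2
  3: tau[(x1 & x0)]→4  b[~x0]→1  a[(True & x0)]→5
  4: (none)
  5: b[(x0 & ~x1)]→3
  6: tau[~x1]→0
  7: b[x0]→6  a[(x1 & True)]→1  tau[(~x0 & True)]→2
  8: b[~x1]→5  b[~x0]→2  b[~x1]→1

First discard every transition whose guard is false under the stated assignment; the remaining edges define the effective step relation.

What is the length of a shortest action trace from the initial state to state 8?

Breadth-first toward 8:
  Layer 0: {0}
  Layer 1: {2}
8 never appears.

Answer: UNREACHABLE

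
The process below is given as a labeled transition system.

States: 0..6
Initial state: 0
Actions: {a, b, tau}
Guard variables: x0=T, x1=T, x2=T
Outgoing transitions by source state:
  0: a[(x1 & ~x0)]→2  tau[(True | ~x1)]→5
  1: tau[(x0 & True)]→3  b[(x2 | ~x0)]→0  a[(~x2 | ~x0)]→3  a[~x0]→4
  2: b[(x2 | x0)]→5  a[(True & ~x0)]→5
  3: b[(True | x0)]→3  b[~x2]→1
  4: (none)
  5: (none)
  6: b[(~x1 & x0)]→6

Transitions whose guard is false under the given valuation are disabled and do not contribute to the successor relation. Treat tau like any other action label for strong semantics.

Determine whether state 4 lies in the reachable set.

Answer: UNREACHABLE

Trace:
After dropping false guards: 5 live edges.
L0 = {0}
L1 = {5}  now seen {0,5}
Reach set: {0,5}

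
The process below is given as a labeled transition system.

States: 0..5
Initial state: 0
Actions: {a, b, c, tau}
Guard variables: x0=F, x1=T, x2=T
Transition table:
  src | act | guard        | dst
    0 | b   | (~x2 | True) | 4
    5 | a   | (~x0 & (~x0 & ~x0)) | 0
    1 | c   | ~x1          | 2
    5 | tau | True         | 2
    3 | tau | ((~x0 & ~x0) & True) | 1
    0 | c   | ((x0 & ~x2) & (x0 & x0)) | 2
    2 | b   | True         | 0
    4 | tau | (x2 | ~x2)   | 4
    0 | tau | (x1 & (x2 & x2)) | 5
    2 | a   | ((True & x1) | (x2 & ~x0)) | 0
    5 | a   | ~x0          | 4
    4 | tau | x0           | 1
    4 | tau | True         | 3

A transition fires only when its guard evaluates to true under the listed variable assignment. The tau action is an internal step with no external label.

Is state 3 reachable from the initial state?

Guard filter leaves 10 enabled edge(s).
Layer 0: {0}
Layer 1: {4,5}  cumulative {0,4,5}
Layer 2: {2,3}  cumulative {0,2,3,4,5}
Layer 3: {1}  cumulative {0,1,2,3,4,5}
R = {0,1,2,3,4,5}
trace reaching 3: b·tau

Answer: REACHABLE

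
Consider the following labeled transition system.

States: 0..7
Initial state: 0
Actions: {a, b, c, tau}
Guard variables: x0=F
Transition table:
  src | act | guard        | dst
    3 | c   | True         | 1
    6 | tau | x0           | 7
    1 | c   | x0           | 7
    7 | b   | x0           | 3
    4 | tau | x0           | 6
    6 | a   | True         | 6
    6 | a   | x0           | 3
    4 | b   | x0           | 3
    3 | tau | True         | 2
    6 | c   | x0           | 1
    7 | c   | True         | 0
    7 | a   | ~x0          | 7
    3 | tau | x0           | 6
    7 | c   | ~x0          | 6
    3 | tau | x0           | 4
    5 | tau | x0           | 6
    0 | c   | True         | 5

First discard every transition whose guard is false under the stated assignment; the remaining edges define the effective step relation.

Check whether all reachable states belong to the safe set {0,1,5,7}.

Answer: INVARIANT HOLDS

Analysis:
Inv-set: {0,1,5,7}
Reach set: {0,5}
  0: ok
  5: ok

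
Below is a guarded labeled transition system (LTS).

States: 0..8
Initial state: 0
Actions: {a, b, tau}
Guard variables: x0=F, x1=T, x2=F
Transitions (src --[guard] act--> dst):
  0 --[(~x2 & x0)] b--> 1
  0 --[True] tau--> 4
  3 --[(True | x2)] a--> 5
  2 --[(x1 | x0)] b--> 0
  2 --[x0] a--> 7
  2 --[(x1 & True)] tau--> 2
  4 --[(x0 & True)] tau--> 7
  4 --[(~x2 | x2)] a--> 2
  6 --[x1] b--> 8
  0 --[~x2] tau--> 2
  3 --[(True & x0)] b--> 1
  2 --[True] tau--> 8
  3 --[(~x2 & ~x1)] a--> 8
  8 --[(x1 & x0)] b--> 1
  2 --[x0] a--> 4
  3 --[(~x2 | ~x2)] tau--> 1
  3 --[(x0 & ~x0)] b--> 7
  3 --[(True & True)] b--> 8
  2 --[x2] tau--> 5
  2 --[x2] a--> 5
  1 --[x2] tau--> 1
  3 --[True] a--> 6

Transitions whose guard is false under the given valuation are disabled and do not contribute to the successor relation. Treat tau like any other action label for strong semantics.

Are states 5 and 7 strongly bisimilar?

Answer: BISIMILAR

Working:
Bisimulation quotient by refinement:
  π0 = {{0,1,2,3,4,5,6,7,8}}
  π1 = {{0},{1,5,7,8},{2},{3},{4},{6}}
Fixed point at round 2; 6 class(es).
5∈{1,5,7,8}, 7∈{1,5,7,8}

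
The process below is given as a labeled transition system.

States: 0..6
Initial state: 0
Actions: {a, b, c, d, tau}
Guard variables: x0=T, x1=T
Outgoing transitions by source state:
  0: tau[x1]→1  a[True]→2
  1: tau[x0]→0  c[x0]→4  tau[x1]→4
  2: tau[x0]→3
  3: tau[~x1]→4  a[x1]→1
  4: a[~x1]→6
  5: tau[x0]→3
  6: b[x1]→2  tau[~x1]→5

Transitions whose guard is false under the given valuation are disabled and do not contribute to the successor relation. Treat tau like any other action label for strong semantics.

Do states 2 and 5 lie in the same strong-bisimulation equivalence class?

Compute ~ classes (split until stable):
  P[0] = {{0,1,2,3,4,5,6}}
  P[1] = {{0},{1},{2,5},{3},{4},{6}}
Fixed point at round 2; 6 class(es).
2∈{2,5}, 5∈{2,5}

Answer: BISIMILAR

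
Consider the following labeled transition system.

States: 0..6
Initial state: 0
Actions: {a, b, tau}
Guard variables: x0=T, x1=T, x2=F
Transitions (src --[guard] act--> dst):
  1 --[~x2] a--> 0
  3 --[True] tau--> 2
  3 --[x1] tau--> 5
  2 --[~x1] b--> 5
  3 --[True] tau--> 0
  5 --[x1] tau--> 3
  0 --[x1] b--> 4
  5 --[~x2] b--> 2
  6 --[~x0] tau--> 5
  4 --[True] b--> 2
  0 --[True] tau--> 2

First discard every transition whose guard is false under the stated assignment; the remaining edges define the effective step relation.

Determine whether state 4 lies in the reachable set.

9 transition(s) survive guard evaluation.
L0 = {0}
L1 = {2,4}  now seen {0,2,4}
R = {0,2,4}
Path to 4: b

Answer: REACHABLE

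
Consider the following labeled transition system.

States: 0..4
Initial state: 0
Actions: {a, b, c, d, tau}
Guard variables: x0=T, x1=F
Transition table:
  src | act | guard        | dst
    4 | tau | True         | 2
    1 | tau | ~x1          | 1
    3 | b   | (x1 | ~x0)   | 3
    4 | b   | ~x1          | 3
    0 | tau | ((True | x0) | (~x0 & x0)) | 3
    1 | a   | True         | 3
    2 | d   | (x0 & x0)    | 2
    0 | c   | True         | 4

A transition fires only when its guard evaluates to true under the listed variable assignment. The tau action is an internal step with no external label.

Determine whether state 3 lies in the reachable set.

After dropping false guards: 7 live edges.
L0 = {0}
L1 = {3,4}  cumulative {0,3,4}
L2 = {2}  cumulative {0,2,3,4}
Reach set: {0,2,3,4}
witness 3: tau

Answer: REACHABLE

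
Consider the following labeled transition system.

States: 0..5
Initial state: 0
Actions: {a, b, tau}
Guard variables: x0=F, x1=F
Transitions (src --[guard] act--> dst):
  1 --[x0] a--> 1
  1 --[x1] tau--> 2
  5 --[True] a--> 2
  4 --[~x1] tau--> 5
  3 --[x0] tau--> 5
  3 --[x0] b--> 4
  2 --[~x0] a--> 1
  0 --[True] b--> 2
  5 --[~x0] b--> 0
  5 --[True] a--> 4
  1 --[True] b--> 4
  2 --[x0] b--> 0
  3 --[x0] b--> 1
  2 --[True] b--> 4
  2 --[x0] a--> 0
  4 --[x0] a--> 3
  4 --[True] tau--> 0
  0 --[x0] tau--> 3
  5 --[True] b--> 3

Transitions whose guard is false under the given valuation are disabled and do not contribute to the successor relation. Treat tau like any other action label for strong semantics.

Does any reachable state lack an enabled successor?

R = {0,1,2,3,4,5}
  0: b→2  [1 out]
  1: b→4  [1 out]
  2: a→1  b→4  [2 out]
  3: ∅  [no exit]
  4: tau→0  tau→5  [2 out]
  5: a→2  a→4  b→0  b→3  [4 out]
witness 3: b·b·tau·b

Answer: DEADLOCK at state 3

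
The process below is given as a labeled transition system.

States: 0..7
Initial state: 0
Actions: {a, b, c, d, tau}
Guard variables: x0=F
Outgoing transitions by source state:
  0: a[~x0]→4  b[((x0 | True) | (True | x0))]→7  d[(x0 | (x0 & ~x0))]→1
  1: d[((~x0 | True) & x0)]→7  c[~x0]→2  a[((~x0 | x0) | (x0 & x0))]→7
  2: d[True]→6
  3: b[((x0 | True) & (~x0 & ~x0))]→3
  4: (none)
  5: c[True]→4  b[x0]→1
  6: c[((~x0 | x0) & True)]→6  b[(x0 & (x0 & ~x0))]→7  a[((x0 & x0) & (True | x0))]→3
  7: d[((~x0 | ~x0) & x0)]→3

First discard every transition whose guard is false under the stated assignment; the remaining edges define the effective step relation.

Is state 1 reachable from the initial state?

8 transition(s) survive guard evaluation.
L0 = {0}
L1 = {4,7}  cumulative {0,4,7}
R = {0,4,7}

Answer: UNREACHABLE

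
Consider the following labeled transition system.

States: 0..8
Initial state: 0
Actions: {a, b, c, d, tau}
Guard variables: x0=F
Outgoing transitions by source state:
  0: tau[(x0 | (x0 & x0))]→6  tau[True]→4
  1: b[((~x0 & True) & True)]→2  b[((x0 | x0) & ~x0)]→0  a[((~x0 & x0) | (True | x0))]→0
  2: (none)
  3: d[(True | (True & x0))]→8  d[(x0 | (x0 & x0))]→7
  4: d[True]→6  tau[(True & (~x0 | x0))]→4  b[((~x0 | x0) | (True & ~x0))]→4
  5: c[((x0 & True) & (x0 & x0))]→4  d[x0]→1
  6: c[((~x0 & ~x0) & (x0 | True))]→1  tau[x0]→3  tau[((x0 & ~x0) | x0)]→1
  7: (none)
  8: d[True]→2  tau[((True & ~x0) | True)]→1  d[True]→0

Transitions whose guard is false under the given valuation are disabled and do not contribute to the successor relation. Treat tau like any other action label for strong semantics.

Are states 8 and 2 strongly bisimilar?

Compute ~ classes (split until stable):
  P[0] = {{0,1,2,3,4,5,6,7,8}}
  P[1] = {{0},{1},{2,5,7},{3},{4},{6},{8}}
7 equivalence class(es) (converged in 2)
8∈{8}, 2∈{2,5,7}

Answer: NOT BISIMILAR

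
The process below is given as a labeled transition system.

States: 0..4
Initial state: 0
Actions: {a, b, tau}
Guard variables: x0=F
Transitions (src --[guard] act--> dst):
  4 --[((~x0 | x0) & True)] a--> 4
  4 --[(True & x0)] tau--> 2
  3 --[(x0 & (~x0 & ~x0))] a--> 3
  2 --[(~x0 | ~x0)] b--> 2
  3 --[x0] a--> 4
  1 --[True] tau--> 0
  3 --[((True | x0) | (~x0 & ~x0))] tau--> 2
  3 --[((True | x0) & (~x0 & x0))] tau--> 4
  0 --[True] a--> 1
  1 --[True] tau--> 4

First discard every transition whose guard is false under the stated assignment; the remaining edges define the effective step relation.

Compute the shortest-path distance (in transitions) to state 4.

Answer: 2

Analysis:
Layered search for 4:
  Layer 0: {0}
  Layer 1: {1}
  Layer 2: {4}
first hit 4 at d=2 via a·tau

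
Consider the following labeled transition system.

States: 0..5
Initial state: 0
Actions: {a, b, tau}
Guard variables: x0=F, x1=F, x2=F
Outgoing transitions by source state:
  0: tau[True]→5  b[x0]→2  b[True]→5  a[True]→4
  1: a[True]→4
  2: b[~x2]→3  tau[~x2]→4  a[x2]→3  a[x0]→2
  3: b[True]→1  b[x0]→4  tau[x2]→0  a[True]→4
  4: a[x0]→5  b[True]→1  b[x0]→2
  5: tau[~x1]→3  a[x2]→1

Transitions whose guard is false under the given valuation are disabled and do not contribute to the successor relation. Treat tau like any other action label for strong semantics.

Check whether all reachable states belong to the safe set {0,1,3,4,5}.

Inv-set: {0,1,3,4,5}
Reach set: {0,1,3,4,5}
  0: ✓
  1: ✓
  3: ✓
  4: ✓
  5: ✓

Answer: INVARIANT HOLDS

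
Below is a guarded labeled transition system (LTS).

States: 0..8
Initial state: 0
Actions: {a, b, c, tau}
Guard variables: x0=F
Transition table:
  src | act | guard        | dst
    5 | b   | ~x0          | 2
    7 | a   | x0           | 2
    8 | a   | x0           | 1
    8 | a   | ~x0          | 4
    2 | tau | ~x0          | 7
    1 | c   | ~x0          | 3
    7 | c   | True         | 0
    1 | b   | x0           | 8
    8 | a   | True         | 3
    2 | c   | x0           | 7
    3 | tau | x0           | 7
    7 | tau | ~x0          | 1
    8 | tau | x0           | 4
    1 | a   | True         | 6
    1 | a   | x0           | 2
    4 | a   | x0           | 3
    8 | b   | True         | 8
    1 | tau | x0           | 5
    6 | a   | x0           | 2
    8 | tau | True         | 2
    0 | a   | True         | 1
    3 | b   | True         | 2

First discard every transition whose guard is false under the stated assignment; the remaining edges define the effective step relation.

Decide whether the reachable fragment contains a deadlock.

Reachable = {0,1,2,3,6,7}
  0: a→1  [deg 1]
  1: a→6  c→3  [deg 2]
  2: tau→7  [deg 1]
  3: b→2  [deg 1]
  6: ∅  [deadlock]
  7: c→0  tau→1  [deg 2]
trace reaching 6: a·a

Answer: DEADLOCK at state 6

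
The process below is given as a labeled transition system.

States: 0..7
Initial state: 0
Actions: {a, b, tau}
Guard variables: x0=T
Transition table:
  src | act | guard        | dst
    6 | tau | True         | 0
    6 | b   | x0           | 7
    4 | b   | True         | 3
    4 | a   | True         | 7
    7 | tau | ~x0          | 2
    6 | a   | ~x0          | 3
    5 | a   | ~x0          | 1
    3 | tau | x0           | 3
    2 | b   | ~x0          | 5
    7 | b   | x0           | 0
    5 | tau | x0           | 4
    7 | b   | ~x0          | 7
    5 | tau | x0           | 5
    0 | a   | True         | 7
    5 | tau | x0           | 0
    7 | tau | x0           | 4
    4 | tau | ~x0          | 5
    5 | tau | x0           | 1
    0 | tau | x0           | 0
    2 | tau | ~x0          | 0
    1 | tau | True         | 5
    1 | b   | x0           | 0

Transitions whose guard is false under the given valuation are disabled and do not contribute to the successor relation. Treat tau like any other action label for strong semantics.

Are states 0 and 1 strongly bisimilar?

Answer: NOT BISIMILAR

Analysis:
Compute ~ classes (split until stable):
  P[0] = {{0,1,2,3,4,5,6,7}}
  P[1] = {{0},{1,6,7},{2},{3,5},{4}}
  P[2] = {{0},{1},{2},{3},{4},{5},{6},{7}}
stable after 3 split(s): 8 block(s)
[0]={0}  [1]={1}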